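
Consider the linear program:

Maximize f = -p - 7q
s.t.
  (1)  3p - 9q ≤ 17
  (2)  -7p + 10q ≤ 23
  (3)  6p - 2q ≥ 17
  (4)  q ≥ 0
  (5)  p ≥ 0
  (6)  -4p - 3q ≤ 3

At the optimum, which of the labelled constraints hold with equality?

(3) and (4)

Extreme points and f = -p - 7q:
  (17/3, 0) → f = -17/3
  (108/23, 257/46) → f = -2015/46
  (17/6, 0) → f = -17/6
The feasible region is unbounded (it extends along (3, 1), (10, 7)), but f strictly decreases along every unbounded feasible direction, so there is no improving ray and the maximum is attained at a vertex.

The maximum is at (17/6, 0). Substituting into each constraint, equality holds for (3) and (4); the remaining constraints have slack.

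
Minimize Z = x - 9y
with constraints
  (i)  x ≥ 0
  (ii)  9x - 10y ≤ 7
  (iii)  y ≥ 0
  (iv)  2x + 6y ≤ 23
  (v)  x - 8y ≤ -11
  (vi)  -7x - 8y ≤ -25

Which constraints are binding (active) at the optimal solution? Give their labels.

(i) and (iv)

Extreme points and Z = x - 9y:
  (0, 23/6) → Z = -69/2
  (0, 25/8) → Z = -225/8
  (136/37, 193/74) → Z = -1465/74
  (83/31, 53/31) → Z = -394/31
  (7/4, 51/32) → Z = -403/32

The minimum is at (0, 23/6). Substituting into each constraint, equality holds for (i) and (iv); the remaining constraints have slack.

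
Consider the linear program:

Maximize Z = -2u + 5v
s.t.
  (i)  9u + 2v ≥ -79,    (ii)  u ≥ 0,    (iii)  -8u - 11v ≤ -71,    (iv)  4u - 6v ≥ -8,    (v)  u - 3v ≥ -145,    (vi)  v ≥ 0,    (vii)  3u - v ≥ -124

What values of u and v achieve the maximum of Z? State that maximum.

u = 141, v = 286/3, maximum Z = 584/3

Corner points and Z = -2u + 5v:
  (169/46, 87/23) → Z = 266/23
  (71/8, 0) → Z = -71/4
  (141, 286/3) → Z = 584/3
The feasible region is unbounded (it extends along (3, 1), (1, 0)), but Z strictly decreases along every unbounded feasible direction, so there is no improving ray and the maximum is attained at a vertex.

The binding constraints are 4u - 6v = -8 and u - 3v = -145.
Solving simultaneously gives u = 141, v = 286/3.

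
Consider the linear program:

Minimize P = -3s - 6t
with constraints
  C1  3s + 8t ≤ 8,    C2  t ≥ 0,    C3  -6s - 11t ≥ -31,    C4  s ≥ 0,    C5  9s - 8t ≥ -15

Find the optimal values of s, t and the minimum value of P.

Feasible corners and P = -3s - 6t:
  (8/3, 0) → P = -8
  (0, 1) → P = -6
  (0, 0) → P = 0

At the optimal vertex, 3s + 8t = 8 and t = 0.
Solving simultaneously gives s = 8/3, t = 0.

s = 8/3, t = 0, minimum P = -8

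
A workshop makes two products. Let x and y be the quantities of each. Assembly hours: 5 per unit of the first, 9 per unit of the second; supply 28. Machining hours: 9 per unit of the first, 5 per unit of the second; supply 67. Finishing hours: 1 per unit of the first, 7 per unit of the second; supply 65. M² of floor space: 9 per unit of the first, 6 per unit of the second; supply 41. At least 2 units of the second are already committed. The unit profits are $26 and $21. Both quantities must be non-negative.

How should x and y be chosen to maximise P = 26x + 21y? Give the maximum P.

Extreme points and P = 26x + 21y:
  (0, 28/9) → P = 196/3
  (0, 2) → P = 42
  (2, 2) → P = 94

The optimum lies where 5x + 9y = 28 and y = 2.
Solving simultaneously gives x = 2, y = 2.

x = 2, y = 2, maximum P = 94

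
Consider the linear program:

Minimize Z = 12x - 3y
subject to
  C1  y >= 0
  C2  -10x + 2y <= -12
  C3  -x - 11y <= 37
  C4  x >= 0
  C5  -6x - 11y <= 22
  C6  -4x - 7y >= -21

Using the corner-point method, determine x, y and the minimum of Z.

x = 21/13, y = 27/13, minimum Z = 171/13

The optimum lies where -10x + 2y = -12 and -4x - 7y = -21.
Solving simultaneously gives x = 21/13, y = 27/13.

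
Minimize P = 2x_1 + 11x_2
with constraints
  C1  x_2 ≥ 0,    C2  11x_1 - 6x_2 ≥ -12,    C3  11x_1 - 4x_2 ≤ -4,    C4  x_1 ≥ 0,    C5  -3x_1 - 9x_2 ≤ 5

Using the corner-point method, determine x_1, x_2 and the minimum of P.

x_1 = 0, x_2 = 1, minimum P = 11

Feasible corners and P = 2x_1 + 11x_2:
  (12/11, 4) → P = 508/11
  (0, 2) → P = 22
  (0, 1) → P = 11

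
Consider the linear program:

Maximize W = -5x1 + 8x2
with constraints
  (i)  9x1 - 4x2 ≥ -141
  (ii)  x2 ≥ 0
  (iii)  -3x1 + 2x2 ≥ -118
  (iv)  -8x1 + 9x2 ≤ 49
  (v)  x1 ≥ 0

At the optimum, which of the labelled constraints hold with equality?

Feasible corners and W = -5x1 + 8x2:
  (118/3, 0) → W = -590/3
  (0, 0) → W = 0
  (1160/11, 1091/11) → W = 2928/11
  (0, 49/9) → W = 392/9

The maximum is at (1160/11, 1091/11). Substituting into each constraint, equality holds for (iii) and (iv); the remaining constraints have slack.

(iii) and (iv)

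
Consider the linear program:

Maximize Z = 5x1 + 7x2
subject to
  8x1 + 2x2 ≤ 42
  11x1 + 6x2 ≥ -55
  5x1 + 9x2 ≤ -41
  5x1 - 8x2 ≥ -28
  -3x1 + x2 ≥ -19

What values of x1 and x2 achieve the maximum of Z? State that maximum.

x1 = 65/16, x2 = -109/16, maximum Z = -219/8

Feasible corners and Z = 5x1 + 7x2:
  (-83/23, -176/69) → Z = -2477/69
  (59/29, -374/29) → Z = -2323/29
  (65/16, -109/16) → Z = -219/8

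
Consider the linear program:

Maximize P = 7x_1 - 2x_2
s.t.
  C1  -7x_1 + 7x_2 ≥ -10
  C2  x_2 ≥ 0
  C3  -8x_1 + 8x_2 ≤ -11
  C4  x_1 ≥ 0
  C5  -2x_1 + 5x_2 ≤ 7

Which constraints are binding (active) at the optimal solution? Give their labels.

C1 and C5

Corner points and P = 7x_1 - 2x_2:
  (10/7, 0) → P = 10
  (33/7, 23/7) → P = 185/7
  (11/8, 0) → P = 77/8
  (37/8, 13/4) → P = 207/8

The maximum is at (33/7, 23/7). Substituting into each constraint, equality holds for C1 and C5; the remaining constraints have slack.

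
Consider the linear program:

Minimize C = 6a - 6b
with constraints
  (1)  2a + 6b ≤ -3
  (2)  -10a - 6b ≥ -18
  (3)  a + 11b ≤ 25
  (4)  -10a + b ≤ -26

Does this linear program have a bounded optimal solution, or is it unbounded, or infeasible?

bounded optimum

Vertices and C = 6a - 6b:
  (21/8, -11/8) → C = 24
  (153/62, -41/31) → C = 705/31
The feasible region has finitely many vertices and no improving ray; the minimum is 705/31 at (153/62, -41/31).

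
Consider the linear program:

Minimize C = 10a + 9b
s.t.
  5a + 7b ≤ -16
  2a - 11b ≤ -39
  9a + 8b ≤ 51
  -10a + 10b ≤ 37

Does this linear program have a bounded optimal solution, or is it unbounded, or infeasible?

The boundaries 5a + 7b = -16 and 2a - 11b = -39 meet at (-449/69, 163/69), but that point violates -10a + 10b ≤ 37. Every candidate vertex is excluded by some other constraint, so the feasible region is empty.

infeasible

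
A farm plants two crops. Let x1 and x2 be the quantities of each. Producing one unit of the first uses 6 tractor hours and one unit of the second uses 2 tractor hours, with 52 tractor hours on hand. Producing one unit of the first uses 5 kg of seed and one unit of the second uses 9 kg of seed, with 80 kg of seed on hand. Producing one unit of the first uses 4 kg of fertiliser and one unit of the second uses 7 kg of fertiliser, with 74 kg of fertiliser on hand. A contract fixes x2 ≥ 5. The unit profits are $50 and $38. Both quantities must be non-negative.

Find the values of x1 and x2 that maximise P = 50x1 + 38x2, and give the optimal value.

Extreme points and P = 50x1 + 38x2:
  (0, 80/9) → P = 3040/9
  (0, 5) → P = 190
  (7, 5) → P = 540

The binding constraints are 6x1 + 2x2 = 52 and 5x1 + 9x2 = 80.
Solving simultaneously gives x1 = 7, x2 = 5.

x1 = 7, x2 = 5, maximum P = 540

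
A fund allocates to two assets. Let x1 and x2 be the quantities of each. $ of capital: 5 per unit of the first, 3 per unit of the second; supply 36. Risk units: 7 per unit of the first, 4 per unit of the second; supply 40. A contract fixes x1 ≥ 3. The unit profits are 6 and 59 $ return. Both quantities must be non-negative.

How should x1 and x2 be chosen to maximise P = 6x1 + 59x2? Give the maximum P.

Feasible corners and P = 6x1 + 59x2:
  (40/7, 0) → P = 240/7
  (3, 0) → P = 18
  (3, 19/4) → P = 1193/4

x1 = 3, x2 = 19/4, maximum P = 1193/4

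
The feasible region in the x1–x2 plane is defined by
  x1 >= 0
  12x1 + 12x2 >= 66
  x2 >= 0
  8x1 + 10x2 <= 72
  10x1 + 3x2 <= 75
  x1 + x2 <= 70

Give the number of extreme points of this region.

5

Intersecting each pair of boundary lines and keeping only the points that satisfy every inequality leaves:
  (0, 11/2)
  (0, 36/5)
  (11/2, 0)
  (15/2, 0)
  (267/38, 30/19)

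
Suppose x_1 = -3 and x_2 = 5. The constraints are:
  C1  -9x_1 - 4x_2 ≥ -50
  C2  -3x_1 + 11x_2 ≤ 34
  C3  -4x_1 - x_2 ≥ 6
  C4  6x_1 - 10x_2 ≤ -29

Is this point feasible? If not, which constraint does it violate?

Constraint C2: -3x_1 + 11x_2 = 64, which is not ≤ 34. All other constraints are satisfied.

not feasible — violates C2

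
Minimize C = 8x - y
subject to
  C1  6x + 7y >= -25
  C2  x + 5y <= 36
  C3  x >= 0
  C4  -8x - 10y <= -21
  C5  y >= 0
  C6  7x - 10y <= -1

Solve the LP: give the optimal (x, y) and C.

Feasible corners and C = 8x - y:
  (0, 36/5) → C = -36/5
  (71/9, 253/45) → C = 2587/45
  (0, 21/10) → C = -21/10
  (4/3, 31/30) → C = 289/30

The binding constraints are x + 5y = 36 and x = 0.
Solving simultaneously gives x = 0, y = 36/5.

x = 0, y = 36/5, minimum C = -36/5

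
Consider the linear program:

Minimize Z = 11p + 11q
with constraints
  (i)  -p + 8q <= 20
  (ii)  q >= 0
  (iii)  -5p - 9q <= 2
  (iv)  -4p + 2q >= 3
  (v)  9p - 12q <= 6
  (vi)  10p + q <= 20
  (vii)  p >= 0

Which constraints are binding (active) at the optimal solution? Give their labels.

(iv) and (vii)

Extreme points and Z = 11p + 11q:
  (8/15, 77/30) → Z = 341/10
  (0, 5/2) → Z = 55/2
  (0, 3/2) → Z = 33/2

The minimum is at (0, 3/2). Substituting into each constraint, equality holds for (iv) and (vii); the remaining constraints have slack.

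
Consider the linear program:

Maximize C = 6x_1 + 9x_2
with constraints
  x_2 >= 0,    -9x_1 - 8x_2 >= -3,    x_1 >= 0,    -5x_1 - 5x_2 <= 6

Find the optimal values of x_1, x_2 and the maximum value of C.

At the optimal vertex, -9x_1 - 8x_2 = -3 and x_1 = 0.
Solving simultaneously gives x_1 = 0, x_2 = 3/8.

x_1 = 0, x_2 = 3/8, maximum C = 27/8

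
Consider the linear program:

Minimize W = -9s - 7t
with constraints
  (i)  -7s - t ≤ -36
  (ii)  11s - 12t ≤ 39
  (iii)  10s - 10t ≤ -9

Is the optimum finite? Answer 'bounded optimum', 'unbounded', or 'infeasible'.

unbounded

From the feasible point (351/80, 423/80), moving in the direction (-1, 7) keeps every constraint satisfied while W decreases without bound.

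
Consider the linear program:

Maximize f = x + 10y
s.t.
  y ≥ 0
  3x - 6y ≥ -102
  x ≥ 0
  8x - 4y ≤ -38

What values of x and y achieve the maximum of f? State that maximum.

x = 5, y = 39/2, maximum f = 200

Extreme points and f = x + 10y:
  (0, 17) → f = 170
  (5, 39/2) → f = 200
  (0, 19/2) → f = 95

The binding constraints are 3x - 6y = -102 and 8x - 4y = -38.
Solving simultaneously gives x = 5, y = 39/2.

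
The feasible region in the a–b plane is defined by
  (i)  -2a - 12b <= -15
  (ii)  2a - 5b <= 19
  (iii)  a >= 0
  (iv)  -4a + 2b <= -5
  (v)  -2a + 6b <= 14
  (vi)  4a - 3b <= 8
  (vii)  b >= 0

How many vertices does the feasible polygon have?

Pairwise boundary intersections that survive every other constraint:
  (45/26, 25/26)
  (47/18, 22/27)
  (29/10, 33/10)
  (5, 4)

4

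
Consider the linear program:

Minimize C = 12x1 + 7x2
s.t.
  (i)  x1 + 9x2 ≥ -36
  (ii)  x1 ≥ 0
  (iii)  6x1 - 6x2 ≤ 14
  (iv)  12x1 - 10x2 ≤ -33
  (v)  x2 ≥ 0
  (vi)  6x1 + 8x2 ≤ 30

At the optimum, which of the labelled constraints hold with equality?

(ii) and (iv)

Corner points and C = 12x1 + 7x2:
  (0, 33/10) → C = 231/10
  (0, 15/4) → C = 105/4
  (3/13, 93/26) → C = 723/26

The minimum is at (0, 33/10). Substituting into each constraint, equality holds for (ii) and (iv); the remaining constraints have slack.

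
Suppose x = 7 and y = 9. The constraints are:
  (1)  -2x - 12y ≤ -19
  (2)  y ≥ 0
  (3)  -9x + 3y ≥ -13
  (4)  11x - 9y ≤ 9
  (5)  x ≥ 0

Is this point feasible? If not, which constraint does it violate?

Constraint (3): -9x + 3y = -36, which is not ≥ -13. All other constraints are satisfied.

not feasible — violates (3)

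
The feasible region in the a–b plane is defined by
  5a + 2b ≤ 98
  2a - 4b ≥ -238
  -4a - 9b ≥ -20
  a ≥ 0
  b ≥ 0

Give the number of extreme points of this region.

The feasible vertices (each the meet of two boundaries and inside every other half-plane) are:
  (0, 20/9)
  (5, 0)
  (0, 0)

3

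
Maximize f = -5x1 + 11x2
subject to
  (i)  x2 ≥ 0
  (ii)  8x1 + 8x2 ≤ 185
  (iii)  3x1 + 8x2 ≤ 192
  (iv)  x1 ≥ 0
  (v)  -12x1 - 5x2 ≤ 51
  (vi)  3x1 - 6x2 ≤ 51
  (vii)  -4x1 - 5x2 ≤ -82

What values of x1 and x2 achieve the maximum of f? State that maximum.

Corner points and f = -5x1 + 11x2:
  (0, 185/8) → f = 2035/8
  (253/12, 49/24) → f = -1991/24
  (0, 82/5) → f = 902/5
  (249/13, 14/13) → f = -1091/13

The binding constraints are 8x1 + 8x2 = 185 and x1 = 0.
Solving simultaneously gives x1 = 0, x2 = 185/8.

x1 = 0, x2 = 185/8, maximum f = 2035/8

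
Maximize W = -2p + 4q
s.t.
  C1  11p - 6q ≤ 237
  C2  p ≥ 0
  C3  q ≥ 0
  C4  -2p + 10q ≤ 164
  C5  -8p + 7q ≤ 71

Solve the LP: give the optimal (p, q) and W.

p = 73/11, q = 195/11, maximum W = 634/11

Extreme points and W = -2p + 4q:
  (237/11, 0) → W = -474/11
  (1677/49, 1139/49) → W = 1202/49
  (0, 0) → W = 0
  (0, 71/7) → W = 284/7
  (73/11, 195/11) → W = 634/11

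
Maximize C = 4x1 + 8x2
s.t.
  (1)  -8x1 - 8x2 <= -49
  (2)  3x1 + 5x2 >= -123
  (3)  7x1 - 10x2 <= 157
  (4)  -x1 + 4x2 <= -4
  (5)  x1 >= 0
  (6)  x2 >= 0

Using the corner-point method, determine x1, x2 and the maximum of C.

x1 = 98/3, x2 = 43/6, maximum C = 188

Extreme points and C = 4x1 + 8x2:
  (57/10, 17/40) → C = 131/5
  (49/8, 0) → C = 49/2
  (98/3, 43/6) → C = 188
  (157/7, 0) → C = 628/7

The optimum lies where 7x1 - 10x2 = 157 and -x1 + 4x2 = -4.
Solving simultaneously gives x1 = 98/3, x2 = 43/6.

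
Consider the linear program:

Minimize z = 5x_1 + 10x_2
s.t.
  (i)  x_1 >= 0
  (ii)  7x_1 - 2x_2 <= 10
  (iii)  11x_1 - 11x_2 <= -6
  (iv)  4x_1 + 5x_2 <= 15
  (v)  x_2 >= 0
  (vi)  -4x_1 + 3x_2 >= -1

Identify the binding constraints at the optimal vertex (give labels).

Corner points and z = 5x_1 + 10x_2:
  (0, 6/11) → z = 60/11
  (0, 3) → z = 30
  (15/11, 21/11) → z = 285/11

The minimum is at (0, 6/11). Substituting into each constraint, equality holds for (i) and (iii); the remaining constraints have slack.

(i) and (iii)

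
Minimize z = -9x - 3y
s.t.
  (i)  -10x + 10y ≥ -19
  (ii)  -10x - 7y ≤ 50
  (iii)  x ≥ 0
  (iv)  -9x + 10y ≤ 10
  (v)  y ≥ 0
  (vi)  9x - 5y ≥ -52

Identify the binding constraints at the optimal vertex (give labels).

(i) and (iv)

Vertices and z = -9x - 3y:
  (29, 271/10) → z = -3423/10
  (19/10, 0) → z = -171/10
  (0, 1) → z = -3
  (0, 0) → z = 0

The minimum is at (29, 271/10). Substituting into each constraint, equality holds for (i) and (iv); the remaining constraints have slack.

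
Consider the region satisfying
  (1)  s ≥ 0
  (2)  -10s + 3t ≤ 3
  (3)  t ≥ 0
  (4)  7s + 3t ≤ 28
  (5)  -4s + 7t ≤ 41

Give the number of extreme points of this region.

4

Of the 10 pairwise boundary intersections, those satisfying every inequality are:
  (0, 1)
  (0, 0)
  (25/17, 301/51)
  (4, 0)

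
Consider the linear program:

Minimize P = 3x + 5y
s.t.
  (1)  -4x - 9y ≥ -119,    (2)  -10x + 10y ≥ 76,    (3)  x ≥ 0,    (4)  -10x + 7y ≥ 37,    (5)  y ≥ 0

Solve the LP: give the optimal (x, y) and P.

x = 0, y = 38/5, minimum P = 38

Extreme points and P = 3x + 5y:
  (253/65, 747/65) → P = 4494/65
  (0, 119/9) → P = 595/9
  (0, 38/5) → P = 38

The binding constraints are -10x + 10y = 76 and x = 0.
Solving simultaneously gives x = 0, y = 38/5.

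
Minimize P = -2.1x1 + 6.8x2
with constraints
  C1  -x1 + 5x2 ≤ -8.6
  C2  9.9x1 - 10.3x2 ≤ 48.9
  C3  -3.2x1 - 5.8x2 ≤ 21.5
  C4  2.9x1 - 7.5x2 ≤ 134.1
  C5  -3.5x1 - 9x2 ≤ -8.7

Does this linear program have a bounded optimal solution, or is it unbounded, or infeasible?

infeasible

The boundaries -x1 + 5x2 = -8.6 and 9.9x1 - 10.3x2 = 48.9 meet at (1949/490, -453/490), but that point violates -3.5x1 - 9x2 ≤ -8.7. Every candidate vertex is excluded by some other constraint, so the feasible region is empty.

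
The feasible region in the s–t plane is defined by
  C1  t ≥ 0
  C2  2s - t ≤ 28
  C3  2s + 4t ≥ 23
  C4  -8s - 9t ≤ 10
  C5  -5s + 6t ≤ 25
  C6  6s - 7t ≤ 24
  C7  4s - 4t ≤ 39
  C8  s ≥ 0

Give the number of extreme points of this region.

4

Of the 28 pairwise boundary intersections, those satisfying every inequality are:
  (193/7, 190/7)
  (43/2, 15)
  (19/16, 165/32)
  (257/38, 45/19)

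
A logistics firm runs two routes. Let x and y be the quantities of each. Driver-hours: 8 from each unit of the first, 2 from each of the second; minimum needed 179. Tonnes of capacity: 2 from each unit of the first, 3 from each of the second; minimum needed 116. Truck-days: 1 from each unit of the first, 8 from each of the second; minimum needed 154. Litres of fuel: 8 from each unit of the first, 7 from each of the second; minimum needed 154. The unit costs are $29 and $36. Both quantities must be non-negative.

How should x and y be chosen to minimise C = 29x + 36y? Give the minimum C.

x = 61/4, y = 57/2, minimum C = 5873/4

The feasible region is unbounded (it extends along (0, 1), (1, 0)), but C strictly increases along every unbounded feasible direction, so there is no improving ray and the minimum is attained at a vertex.

The binding constraints are 8x + 2y = 179 and 2x + 3y = 116.
Solving simultaneously gives x = 61/4, y = 57/2.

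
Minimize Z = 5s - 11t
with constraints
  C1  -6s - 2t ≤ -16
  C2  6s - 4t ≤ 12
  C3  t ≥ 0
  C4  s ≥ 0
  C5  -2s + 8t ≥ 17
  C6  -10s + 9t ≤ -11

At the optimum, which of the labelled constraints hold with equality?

C2 and C6

Corner points and Z = 5s - 11t:
  (41/10, 63/20) → Z = -283/20
  (32/7, 27/7) → Z = -137/7
  (241/62, 96/31) → Z = -907/62

The minimum is at (32/7, 27/7). Substituting into each constraint, equality holds for C2 and C6; the remaining constraints have slack.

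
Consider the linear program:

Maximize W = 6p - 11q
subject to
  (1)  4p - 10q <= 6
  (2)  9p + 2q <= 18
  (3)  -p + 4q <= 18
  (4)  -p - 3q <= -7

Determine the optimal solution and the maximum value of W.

Extreme points and W = 6p - 11q:
  (18/19, 90/19) → W = -882/19
  (8/5, 9/5) → W = -51/5
  (-26/7, 25/7) → W = -431/7

p = 8/5, q = 9/5, maximum W = -51/5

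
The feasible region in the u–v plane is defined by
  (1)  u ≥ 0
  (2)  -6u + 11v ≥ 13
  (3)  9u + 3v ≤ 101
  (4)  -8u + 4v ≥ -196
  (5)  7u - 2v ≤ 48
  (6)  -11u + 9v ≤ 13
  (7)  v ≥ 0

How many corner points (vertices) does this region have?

5

Intersecting each pair of boundary lines and keeping only the points that satisfy every inequality leaves:
  (0, 13/11)
  (0, 13/9)
  (554/65, 379/65)
  (346/39, 275/39)
  (145/19, 614/57)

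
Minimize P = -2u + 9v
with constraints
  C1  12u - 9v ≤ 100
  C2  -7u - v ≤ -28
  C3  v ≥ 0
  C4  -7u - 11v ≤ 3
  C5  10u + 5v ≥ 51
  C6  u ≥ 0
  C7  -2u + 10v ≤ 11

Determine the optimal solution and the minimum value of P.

u = 25/3, v = 0, minimum P = -50/3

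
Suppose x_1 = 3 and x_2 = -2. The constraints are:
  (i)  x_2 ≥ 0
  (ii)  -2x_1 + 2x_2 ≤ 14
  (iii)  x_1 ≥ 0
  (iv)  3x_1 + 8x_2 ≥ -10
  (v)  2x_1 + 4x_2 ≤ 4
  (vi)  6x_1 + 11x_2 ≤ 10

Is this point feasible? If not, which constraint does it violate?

not feasible — violates (i)

Constraint (i): x_2 = -2, which is not ≥ 0. All other constraints are satisfied.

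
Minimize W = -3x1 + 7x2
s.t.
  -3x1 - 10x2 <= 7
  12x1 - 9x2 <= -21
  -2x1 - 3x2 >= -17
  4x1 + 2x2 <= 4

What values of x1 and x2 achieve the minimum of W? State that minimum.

x1 = -13/7, x2 = -1/7, minimum W = 32/7

Vertices and W = -3x1 + 7x2:
  (-13/7, -1/7) → W = 32/7
  (-1/10, 11/5) → W = 157/10
  (-11/4, 15/2) → W = 243/4
The feasible region is unbounded (it extends along (-10, 3), (-3, 2)), but W strictly increases along every unbounded feasible direction, so there is no improving ray and the minimum is attained at a vertex.

The optimum lies where -3x1 - 10x2 = 7 and 12x1 - 9x2 = -21.
Solving simultaneously gives x1 = -13/7, x2 = -1/7.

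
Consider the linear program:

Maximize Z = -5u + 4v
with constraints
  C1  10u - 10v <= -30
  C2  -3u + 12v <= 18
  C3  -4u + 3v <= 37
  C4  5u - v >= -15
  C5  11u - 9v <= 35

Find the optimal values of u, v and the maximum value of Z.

Feasible corners and Z = -5u + 4v:
  (-2, 1) → Z = 14
  (-3, 0) → Z = 15
  (-54/19, 15/19) → Z = 330/19

The binding constraints are -3u + 12v = 18 and 5u - v = -15.
Solving simultaneously gives u = -54/19, v = 15/19.

u = -54/19, v = 15/19, maximum Z = 330/19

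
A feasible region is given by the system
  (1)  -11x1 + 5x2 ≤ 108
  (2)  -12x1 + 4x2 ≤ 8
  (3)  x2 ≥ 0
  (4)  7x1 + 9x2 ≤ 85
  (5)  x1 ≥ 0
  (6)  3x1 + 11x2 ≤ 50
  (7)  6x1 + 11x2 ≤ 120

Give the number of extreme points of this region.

5

Intersecting each pair of boundary lines and keeping only the points that satisfy every inequality leaves:
  (0, 2)
  (7/9, 13/3)
  (85/7, 0)
  (0, 0)
  (97/10, 19/10)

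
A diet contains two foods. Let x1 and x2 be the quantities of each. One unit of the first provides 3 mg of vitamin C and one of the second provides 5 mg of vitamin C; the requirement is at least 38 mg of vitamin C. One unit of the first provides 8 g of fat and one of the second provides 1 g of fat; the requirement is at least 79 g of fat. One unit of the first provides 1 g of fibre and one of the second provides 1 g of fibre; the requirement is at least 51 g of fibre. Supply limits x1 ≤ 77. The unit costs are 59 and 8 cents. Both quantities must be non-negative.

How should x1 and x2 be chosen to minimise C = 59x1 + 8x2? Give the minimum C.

x1 = 4, x2 = 47, minimum C = 612

The feasible region is unbounded (it extends along (0, 1)), but C strictly increases along every unbounded feasible direction, so there is no improving ray and the minimum is attained at a vertex.

The optimum lies where 8x1 + x2 = 79 and x1 + x2 = 51.
Solving simultaneously gives x1 = 4, x2 = 47.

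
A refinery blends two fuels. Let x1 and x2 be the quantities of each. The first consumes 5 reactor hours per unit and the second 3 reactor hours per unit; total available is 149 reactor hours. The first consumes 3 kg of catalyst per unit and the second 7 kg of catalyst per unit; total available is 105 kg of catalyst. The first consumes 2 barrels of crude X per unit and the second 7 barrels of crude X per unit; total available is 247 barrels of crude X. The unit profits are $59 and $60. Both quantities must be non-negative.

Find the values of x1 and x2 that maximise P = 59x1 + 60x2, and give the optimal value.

x1 = 28, x2 = 3, maximum P = 1832

Corner points and P = 59x1 + 60x2:
  (0, 0) → P = 0
  (0, 15) → P = 900
  (149/5, 0) → P = 8791/5
  (28, 3) → P = 1832

The binding constraints are 5x1 + 3x2 = 149 and 3x1 + 7x2 = 105.
Solving simultaneously gives x1 = 28, x2 = 3.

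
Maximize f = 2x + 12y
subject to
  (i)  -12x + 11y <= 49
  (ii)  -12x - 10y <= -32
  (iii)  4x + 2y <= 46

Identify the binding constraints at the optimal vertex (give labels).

(i) and (iii)

Extreme points and f = 2x + 12y:
  (-23/42, 27/7) → f = 949/21
  (6, 11) → f = 144
  (99/4, -53/2) → f = -537/2

The maximum is at (6, 11). Substituting into each constraint, equality holds for (i) and (iii); the remaining constraints have slack.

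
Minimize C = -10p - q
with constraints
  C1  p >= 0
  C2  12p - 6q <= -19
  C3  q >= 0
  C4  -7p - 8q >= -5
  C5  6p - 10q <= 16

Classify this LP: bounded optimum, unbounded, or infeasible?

infeasible

The boundaries p = 0 and 12p - 6q = -19 meet at (0, 19/6), but that point violates -7p - 8q ≥ -5. Every candidate vertex is excluded by some other constraint, so the feasible region is empty.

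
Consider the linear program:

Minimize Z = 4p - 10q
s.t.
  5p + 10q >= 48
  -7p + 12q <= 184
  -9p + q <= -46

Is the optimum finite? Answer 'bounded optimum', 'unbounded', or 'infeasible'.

From the feasible point (508/95, 202/95), moving in the direction (12, 7) keeps every constraint satisfied while Z decreases without bound.

unbounded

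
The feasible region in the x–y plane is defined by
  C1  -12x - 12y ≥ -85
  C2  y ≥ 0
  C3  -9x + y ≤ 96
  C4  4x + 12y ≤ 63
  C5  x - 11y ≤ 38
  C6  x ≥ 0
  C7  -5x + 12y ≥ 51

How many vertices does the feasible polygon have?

3

The feasible vertices (each the meet of two boundaries and inside every other half-plane) are:
  (0, 21/4)
  (4/3, 173/36)
  (0, 17/4)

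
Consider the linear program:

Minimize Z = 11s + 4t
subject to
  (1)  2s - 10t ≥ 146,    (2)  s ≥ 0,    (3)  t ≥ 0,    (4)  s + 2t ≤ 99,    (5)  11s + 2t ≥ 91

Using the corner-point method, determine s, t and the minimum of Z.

s = 73, t = 0, minimum Z = 803

The optimum lies where 2s - 10t = 146 and t = 0.
Solving simultaneously gives s = 73, t = 0.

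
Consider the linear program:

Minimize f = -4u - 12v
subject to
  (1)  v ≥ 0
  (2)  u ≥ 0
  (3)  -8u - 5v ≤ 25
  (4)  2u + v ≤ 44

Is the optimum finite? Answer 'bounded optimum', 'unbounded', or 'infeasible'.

bounded optimum

Feasible corners and f = -4u - 12v:
  (0, 0) → f = 0
  (22, 0) → f = -88
  (0, 44) → f = -528
The feasible region has finitely many vertices and no improving ray; the minimum is -528 at (0, 44).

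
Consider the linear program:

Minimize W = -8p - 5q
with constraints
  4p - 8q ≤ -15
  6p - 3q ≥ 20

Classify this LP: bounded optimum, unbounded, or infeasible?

unbounded

From the feasible point (205/36, 85/18), moving in the direction (8, 4) keeps every constraint satisfied while W decreases without bound.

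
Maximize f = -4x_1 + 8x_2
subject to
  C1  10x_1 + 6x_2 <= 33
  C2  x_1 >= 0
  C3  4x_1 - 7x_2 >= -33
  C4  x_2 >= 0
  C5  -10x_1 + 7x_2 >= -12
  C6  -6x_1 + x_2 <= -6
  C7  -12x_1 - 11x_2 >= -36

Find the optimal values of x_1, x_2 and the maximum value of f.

x_1 = 17/13, x_2 = 24/13, maximum f = 124/13

Corner points and f = -4x_1 + 8x_2:
  (6/5, 0) → f = -24/5
  (1, 0) → f = -4
  (192/97, 108/97) → f = 96/97
  (17/13, 24/13) → f = 124/13

At the optimal vertex, -6x_1 + x_2 = -6 and -12x_1 - 11x_2 = -36.
Solving simultaneously gives x_1 = 17/13, x_2 = 24/13.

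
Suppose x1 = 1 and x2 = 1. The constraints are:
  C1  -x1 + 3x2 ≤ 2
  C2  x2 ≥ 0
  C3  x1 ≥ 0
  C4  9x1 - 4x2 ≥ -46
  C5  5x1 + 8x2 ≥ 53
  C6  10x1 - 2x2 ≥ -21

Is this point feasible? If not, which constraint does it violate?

not feasible — violates C5

Constraint C5: 5x1 + 8x2 = 13, which is not ≥ 53. All other constraints are satisfied.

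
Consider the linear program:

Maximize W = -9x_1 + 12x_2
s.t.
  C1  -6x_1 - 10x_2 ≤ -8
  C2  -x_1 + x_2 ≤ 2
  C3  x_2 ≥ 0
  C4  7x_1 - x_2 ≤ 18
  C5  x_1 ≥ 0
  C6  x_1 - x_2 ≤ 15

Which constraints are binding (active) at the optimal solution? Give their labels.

C2 and C4

Vertices and W = -9x_1 + 12x_2:
  (4/3, 0) → W = -12
  (0, 4/5) → W = 48/5
  (10/3, 16/3) → W = 34
  (0, 2) → W = 24
  (18/7, 0) → W = -162/7

The maximum is at (10/3, 16/3). Substituting into each constraint, equality holds for C2 and C4; the remaining constraints have slack.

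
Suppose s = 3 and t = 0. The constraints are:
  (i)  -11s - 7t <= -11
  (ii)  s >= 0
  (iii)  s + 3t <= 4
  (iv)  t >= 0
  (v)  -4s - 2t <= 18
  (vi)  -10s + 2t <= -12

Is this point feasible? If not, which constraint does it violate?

feasible

(i): -33 ≤ -11 ✓
(ii): 3 ≥ 0 ✓
(iii): 3 ≤ 4 ✓
(iv): 0 ≥ 0 ✓
(v): -12 ≤ 18 ✓
(vi): -30 ≤ -12 ✓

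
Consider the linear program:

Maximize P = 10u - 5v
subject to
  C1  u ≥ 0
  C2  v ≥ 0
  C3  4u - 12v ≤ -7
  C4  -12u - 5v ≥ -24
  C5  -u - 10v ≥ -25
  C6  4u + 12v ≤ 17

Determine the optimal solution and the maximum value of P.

u = 5/4, v = 1, maximum P = 15/2

Vertices and P = 10u - 5v:
  (0, 7/12) → P = -35/12
  (0, 17/12) → P = -85/12
  (5/4, 1) → P = 15/2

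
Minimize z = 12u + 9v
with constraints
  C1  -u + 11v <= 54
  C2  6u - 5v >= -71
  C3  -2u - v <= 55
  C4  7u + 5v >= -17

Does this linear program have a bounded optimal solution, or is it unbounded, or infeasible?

From the feasible point (-457/82, 361/82), moving in the direction (5, -7) keeps every constraint satisfied while z decreases without bound.

unbounded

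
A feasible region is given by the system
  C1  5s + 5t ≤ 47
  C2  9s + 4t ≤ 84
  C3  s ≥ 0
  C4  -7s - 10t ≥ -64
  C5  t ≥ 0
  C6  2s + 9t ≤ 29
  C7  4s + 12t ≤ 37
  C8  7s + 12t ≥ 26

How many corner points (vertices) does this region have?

Of the 28 pairwise boundary intersections, those satisfying every inequality are:
  (0, 37/12)
  (0, 13/6)
  (64/7, 0)
  (199/22, 3/44)
  (26/7, 0)

5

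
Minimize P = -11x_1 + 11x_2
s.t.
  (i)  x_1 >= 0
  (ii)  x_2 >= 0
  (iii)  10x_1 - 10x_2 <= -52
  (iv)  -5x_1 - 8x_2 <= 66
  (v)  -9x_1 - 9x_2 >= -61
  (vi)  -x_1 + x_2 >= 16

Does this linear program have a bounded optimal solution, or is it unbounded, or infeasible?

The boundaries x_1 = 0 and 10x_1 - 10x_2 = -52 meet at (0, 26/5), but that point violates -x_1 + x_2 ≥ 16. Every candidate vertex is excluded by some other constraint, so the feasible region is empty.

infeasible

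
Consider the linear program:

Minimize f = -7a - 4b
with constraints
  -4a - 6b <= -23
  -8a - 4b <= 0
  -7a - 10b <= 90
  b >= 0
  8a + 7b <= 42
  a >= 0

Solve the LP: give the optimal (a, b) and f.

At the optimal vertex, -4a - 6b = -23 and 8a + 7b = 42.
Solving simultaneously gives a = 91/20, b = 4/5.

a = 91/20, b = 4/5, minimum f = -701/20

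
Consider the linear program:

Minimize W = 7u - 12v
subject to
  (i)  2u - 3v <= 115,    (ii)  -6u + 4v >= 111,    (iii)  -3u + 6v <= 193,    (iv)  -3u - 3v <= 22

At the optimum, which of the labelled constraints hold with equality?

(iii) and (iv)

Vertices and W = 7u - 12v:
  (53/12, 275/8) → W = -4579/12
  (-421/30, 67/10) → W = -5359/30
  (-79/3, 19) → W = -1237/3

The minimum is at (-79/3, 19). Substituting into each constraint, equality holds for (iii) and (iv); the remaining constraints have slack.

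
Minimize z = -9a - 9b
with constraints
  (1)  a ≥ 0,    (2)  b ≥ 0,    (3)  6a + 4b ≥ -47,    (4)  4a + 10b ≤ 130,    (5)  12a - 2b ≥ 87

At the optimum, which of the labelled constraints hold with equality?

(2) and (4)

Extreme points and z = -9a - 9b:
  (65/2, 0) → z = -585/2
  (29/4, 0) → z = -261/4
  (565/64, 303/32) → z = -10539/64

The minimum is at (65/2, 0). Substituting into each constraint, equality holds for (2) and (4); the remaining constraints have slack.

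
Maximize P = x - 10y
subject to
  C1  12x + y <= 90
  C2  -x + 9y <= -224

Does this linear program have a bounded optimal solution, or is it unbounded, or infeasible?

unbounded

From the feasible point (1034/109, -2598/109), moving in the direction (-9, -1) keeps every constraint satisfied while P increases without bound.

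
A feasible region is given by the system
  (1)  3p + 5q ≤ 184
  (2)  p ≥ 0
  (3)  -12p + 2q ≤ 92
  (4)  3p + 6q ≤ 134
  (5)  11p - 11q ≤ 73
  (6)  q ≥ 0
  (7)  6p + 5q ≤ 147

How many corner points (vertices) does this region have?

5

Intersecting each pair of boundary lines and keeping only the points that satisfy every inequality leaves:
  (0, 67/3)
  (0, 0)
  (212/21, 121/7)
  (73/11, 0)
  (1982/121, 1179/121)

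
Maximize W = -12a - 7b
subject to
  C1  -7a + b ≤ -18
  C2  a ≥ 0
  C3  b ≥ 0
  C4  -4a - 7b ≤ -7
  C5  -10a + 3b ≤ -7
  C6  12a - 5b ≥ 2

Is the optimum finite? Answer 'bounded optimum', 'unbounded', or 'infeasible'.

Extreme points and W = -12a - 7b:
  (18/7, 0) → W = -216/7
  (88/23, 202/23) → W = -2470/23
The feasible region has finitely many vertices and no improving ray; the maximum is -216/7 at (18/7, 0).

bounded optimum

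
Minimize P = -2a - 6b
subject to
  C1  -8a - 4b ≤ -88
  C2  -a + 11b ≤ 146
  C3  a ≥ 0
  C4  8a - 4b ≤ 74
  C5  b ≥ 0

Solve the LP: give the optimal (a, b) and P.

a = 233/14, b = 207/14, minimum P = -122

At the optimal vertex, -a + 11b = 146 and 8a - 4b = 74.
Solving simultaneously gives a = 233/14, b = 207/14.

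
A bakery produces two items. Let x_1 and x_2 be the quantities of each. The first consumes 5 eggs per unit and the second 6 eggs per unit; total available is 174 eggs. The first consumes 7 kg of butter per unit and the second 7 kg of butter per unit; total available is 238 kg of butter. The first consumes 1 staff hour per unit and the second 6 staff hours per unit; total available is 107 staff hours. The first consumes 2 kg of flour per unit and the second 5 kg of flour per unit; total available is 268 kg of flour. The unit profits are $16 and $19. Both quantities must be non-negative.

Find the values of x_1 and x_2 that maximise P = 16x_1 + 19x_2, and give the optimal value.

x_1 = 30, x_2 = 4, maximum P = 556

Feasible corners and P = 16x_1 + 19x_2:
  (0, 0) → P = 0
  (0, 107/6) → P = 2033/6
  (34, 0) → P = 544
  (30, 4) → P = 556
  (67/4, 361/24) → P = 13291/24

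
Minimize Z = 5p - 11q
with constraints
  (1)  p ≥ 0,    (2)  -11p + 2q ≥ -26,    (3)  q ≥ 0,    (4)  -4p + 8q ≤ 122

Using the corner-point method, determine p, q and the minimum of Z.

p = 113/20, q = 723/40, minimum Z = -6823/40

Extreme points and Z = 5p - 11q:
  (0, 0) → Z = 0
  (0, 61/4) → Z = -671/4
  (26/11, 0) → Z = 130/11
  (113/20, 723/40) → Z = -6823/40

At the optimal vertex, -11p + 2q = -26 and -4p + 8q = 122.
Solving simultaneously gives p = 113/20, q = 723/40.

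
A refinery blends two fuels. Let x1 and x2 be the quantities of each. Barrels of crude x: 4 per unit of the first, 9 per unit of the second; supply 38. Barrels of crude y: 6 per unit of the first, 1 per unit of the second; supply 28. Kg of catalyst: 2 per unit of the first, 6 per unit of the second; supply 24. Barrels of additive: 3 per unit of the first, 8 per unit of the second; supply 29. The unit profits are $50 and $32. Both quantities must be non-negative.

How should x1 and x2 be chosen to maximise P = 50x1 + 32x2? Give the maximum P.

Extreme points and P = 50x1 + 32x2:
  (0, 0) → P = 0
  (0, 29/8) → P = 116
  (14/3, 0) → P = 700/3
  (13/3, 2) → P = 842/3

The optimum lies where 6x1 + x2 = 28 and 3x1 + 8x2 = 29.
Solving simultaneously gives x1 = 13/3, x2 = 2.

x1 = 13/3, x2 = 2, maximum P = 842/3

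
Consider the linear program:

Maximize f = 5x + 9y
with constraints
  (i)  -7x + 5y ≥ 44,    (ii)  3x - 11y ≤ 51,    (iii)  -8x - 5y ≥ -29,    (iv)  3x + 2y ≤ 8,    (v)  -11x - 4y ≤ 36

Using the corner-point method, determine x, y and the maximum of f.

Extreme points and f = 5x + 9y:
  (-48/29, 188/29) → f = 1452/29
  (-356/83, 232/83) → f = 308/83
  (-52/5, 98/5) → f = 622/5

x = -52/5, y = 98/5, maximum f = 622/5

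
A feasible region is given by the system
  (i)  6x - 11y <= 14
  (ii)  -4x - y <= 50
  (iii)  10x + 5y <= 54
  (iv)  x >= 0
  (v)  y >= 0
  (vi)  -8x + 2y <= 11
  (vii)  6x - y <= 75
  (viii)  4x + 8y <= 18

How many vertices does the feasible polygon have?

4

Intersecting each pair of boundary lines and keeping only the points that satisfy every inequality leaves:
  (7/3, 0)
  (155/46, 13/23)
  (0, 0)
  (0, 9/4)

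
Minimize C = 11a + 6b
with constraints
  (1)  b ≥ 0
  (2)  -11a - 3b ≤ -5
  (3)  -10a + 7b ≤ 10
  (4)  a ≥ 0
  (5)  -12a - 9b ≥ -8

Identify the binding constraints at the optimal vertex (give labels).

Extreme points and C = 11a + 6b:
  (5/11, 0) → C = 5
  (2/3, 0) → C = 22/3
  (1/3, 4/9) → C = 19/3

The minimum is at (5/11, 0). Substituting into each constraint, equality holds for (1) and (2); the remaining constraints have slack.

(1) and (2)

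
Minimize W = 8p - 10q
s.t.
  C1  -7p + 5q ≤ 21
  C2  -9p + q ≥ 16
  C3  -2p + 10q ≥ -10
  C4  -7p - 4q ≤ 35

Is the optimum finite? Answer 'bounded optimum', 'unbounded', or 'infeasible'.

Extreme points and W = 8p - 10q:
  (-59/38, 77/38) → W = -621/19
  (-37/9, -14/9) → W = -52/3
  (-85/44, -61/44) → W = -35/22
  (-155/39, -70/39) → W = -180/13
The feasible region has finitely many vertices and no improving ray; the minimum is -621/19 at (-59/38, 77/38).

bounded optimum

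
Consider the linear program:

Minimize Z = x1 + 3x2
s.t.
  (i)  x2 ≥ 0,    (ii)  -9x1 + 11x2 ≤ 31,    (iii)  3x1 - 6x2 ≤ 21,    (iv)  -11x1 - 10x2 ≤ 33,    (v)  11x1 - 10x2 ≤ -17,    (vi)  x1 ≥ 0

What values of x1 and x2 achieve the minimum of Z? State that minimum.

Vertices and Z = x1 + 3x2:
  (123/31, 188/31) → Z = 687/31
  (0, 31/11) → Z = 93/11
  (0, 17/10) → Z = 51/10

x1 = 0, x2 = 17/10, minimum Z = 51/10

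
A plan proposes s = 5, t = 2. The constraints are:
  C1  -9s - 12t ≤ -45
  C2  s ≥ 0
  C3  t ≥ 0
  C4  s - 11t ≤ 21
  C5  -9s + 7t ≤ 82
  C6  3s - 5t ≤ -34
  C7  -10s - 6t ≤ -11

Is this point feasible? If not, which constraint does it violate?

Constraint C6: 3s - 5t = 5, which is not ≤ -34. All other constraints are satisfied.

not feasible — violates C6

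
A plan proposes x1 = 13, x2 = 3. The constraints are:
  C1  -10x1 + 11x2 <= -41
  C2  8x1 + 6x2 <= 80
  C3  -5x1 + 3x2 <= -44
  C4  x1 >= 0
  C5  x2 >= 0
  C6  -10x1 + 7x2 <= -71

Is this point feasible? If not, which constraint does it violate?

Constraint C2: 8x1 + 6x2 = 122, which is not ≤ 80. All other constraints are satisfied.

not feasible — violates C2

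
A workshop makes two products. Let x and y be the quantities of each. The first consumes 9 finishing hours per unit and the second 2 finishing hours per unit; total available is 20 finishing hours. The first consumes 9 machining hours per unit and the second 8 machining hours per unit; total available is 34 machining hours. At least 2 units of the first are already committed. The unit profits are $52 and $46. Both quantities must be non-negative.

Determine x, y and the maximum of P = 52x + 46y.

x = 2, y = 1, maximum P = 150

Feasible corners and P = 52x + 46y:
  (20/9, 0) → P = 1040/9
  (2, 0) → P = 104
  (2, 1) → P = 150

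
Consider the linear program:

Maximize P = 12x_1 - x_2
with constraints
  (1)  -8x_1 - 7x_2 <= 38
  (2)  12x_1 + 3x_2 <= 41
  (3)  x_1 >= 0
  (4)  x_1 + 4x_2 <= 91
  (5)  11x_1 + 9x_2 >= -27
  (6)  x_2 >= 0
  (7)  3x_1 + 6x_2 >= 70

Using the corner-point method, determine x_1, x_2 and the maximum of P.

x_1 = 4/7, x_2 = 239/21, maximum P = -95/21

Feasible corners and P = 12x_1 - x_2:
  (0, 41/3) → P = -41/3
  (4/7, 239/21) → P = -95/21
  (0, 35/3) → P = -35/3

The optimum lies where 12x_1 + 3x_2 = 41 and 3x_1 + 6x_2 = 70.
Solving simultaneously gives x_1 = 4/7, x_2 = 239/21.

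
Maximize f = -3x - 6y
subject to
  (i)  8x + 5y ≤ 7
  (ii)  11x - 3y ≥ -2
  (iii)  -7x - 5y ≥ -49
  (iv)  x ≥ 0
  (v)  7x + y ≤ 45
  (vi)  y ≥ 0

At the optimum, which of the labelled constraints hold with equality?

Feasible corners and f = -3x - 6y:
  (11/79, 93/79) → f = -591/79
  (7/8, 0) → f = -21/8
  (0, 2/3) → f = -4
  (0, 0) → f = 0

The maximum is at (0, 0). Substituting into each constraint, equality holds for (iv) and (vi); the remaining constraints have slack.

(iv) and (vi)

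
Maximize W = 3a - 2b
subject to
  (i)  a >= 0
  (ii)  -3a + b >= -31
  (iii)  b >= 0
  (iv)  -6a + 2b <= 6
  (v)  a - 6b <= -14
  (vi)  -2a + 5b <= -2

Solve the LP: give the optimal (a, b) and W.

Corner points and W = 3a - 2b:
  (200/17, 73/17) → W = 454/17
  (153/13, 56/13) → W = 347/13
  (82/7, 30/7) → W = 186/7

At the optimal vertex, -3a + b = -31 and a - 6b = -14.
Solving simultaneously gives a = 200/17, b = 73/17.

a = 200/17, b = 73/17, maximum W = 454/17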